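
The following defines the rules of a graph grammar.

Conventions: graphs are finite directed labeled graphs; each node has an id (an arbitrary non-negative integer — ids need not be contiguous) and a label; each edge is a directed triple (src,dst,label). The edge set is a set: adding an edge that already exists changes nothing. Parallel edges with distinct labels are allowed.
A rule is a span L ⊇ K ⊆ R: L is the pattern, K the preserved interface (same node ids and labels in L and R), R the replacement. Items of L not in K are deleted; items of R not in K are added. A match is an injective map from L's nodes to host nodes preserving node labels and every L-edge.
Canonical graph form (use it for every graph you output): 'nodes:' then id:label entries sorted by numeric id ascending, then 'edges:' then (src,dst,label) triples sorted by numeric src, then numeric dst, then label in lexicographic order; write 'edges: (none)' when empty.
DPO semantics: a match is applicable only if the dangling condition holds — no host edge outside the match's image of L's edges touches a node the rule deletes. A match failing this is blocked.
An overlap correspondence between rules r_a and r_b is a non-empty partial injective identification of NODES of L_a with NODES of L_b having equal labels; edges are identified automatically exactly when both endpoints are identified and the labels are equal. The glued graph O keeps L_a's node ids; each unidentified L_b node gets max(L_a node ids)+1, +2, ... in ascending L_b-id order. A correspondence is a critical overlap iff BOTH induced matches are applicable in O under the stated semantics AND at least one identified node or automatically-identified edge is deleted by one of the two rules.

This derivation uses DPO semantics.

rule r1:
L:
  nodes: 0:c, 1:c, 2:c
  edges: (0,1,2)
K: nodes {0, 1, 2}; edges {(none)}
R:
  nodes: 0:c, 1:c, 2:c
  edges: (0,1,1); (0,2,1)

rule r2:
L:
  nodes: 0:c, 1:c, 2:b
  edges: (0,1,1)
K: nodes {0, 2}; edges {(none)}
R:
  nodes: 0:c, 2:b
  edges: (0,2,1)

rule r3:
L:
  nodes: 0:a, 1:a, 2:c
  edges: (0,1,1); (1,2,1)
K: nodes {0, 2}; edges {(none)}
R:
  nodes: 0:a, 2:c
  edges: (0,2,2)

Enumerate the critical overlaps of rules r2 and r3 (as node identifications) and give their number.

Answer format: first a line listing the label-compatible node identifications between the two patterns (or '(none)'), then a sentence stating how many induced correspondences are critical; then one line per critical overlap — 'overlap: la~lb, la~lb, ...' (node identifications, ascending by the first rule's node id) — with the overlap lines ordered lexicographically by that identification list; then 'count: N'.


label-compatible node identifications between L(r2) and L(r3): 0~2, 1~2
0 of the induced correspondences are critical overlaps of r2 and r3.
count: 0


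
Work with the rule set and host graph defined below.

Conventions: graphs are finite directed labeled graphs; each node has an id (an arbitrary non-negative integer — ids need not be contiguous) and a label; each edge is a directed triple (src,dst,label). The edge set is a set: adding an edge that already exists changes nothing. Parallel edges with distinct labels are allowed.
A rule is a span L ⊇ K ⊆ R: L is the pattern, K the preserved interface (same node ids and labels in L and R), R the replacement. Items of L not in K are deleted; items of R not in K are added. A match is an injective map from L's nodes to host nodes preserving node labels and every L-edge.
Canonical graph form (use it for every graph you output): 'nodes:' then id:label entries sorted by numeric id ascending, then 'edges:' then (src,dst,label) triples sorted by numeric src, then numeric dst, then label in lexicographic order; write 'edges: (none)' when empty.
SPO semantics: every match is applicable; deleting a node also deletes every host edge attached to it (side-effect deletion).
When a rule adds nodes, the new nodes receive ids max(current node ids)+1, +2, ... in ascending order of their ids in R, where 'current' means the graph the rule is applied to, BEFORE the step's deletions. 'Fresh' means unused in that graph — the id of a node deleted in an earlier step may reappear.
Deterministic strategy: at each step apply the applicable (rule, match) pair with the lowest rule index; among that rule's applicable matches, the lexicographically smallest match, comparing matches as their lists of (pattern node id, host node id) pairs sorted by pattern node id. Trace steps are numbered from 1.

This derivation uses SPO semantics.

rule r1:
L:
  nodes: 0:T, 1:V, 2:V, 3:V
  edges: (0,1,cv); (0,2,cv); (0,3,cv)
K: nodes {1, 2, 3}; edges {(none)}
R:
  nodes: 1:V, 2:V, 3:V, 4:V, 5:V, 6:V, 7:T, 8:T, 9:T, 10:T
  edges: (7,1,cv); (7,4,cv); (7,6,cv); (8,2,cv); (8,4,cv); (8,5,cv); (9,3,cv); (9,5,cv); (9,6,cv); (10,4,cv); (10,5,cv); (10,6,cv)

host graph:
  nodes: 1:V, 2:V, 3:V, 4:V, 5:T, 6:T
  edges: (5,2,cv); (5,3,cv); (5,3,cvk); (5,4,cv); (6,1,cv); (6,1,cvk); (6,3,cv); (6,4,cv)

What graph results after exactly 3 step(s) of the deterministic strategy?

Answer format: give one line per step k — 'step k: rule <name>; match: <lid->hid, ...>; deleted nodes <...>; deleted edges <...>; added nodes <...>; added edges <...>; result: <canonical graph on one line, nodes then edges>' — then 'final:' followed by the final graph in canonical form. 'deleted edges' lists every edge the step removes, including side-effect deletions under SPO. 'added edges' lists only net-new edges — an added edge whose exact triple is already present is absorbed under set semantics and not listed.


step 1: rule r1; match: 0->5, 1->2, 2->3, 3->4; deleted nodes 5; deleted edges (5,2,cv); (5,3,cv); (5,3,cvk); (5,4,cv); added nodes 7, 8, 9, 10, 11, 12, 13; added edges (10,2,cv); (10,7,cv); (10,9,cv); (11,3,cv); (11,7,cv); (11,8,cv); (12,4,cv); (12,8,cv); (12,9,cv); (13,7,cv); (13,8,cv); (13,9,cv); result: nodes: 1:V, 2:V, 3:V, 4:V, 6:T, 7:V, 8:V, 9:V, 10:T, 11:T, 12:T, 13:T edges: (6,1,cv); (6,1,cvk); (6,3,cv); (6,4,cv); (10,2,cv); (10,7,cv); (10,9,cv); (11,3,cv); (11,7,cv); (11,8,cv); (12,4,cv); (12,8,cv); (12,9,cv); (13,7,cv); (13,8,cv); (13,9,cv)
step 2: rule r1; match: 0->6, 1->1, 2->3, 3->4; deleted nodes 6; deleted edges (6,1,cv); (6,1,cvk); (6,3,cv); (6,4,cv); added nodes 14, 15, 16, 17, 18, 19, 20; added edges (17,1,cv); (17,14,cv); (17,16,cv); (18,3,cv); (18,14,cv); (18,15,cv); (19,4,cv); (19,15,cv); (19,16,cv); (20,14,cv); (20,15,cv); (20,16,cv); result: nodes: 1:V, 2:V, 3:V, 4:V, 7:V, 8:V, 9:V, 10:T, 11:T, 12:T, 13:T, 14:V, 15:V, 16:V, 17:T, 18:T, 19:T, 20:T edges: (10,2,cv); (10,7,cv); (10,9,cv); (11,3,cv); (11,7,cv); (11,8,cv); (12,4,cv); (12,8,cv); (12,9,cv); (13,7,cv); (13,8,cv); (13,9,cv); (17,1,cv); (17,14,cv); (17,16,cv); (18,3,cv); (18,14,cv); (18,15,cv); (19,4,cv); (19,15,cv); (19,16,cv); (20,14,cv); (20,15,cv); (20,16,cv)
step 3: rule r1; match: 0->10, 1->2, 2->7, 3->9; deleted nodes 10; deleted edges (10,2,cv); (10,7,cv); (10,9,cv); added nodes 21, 22, 23, 24, 25, 26, 27; added edges (24,2,cv); (24,21,cv); (24,23,cv); (25,7,cv); (25,21,cv); (25,22,cv); (26,9,cv); (26,22,cv); (26,23,cv); (27,21,cv); (27,22,cv); (27,23,cv); result: nodes: 1:V, 2:V, 3:V, 4:V, 7:V, 8:V, 9:V, 11:T, 12:T, 13:T, 14:V, 15:V, 16:V, 17:T, 18:T, 19:T, 20:T, 21:V, 22:V, 23:V, 24:T, 25:T, 26:T, 27:T edges: (11,3,cv); (11,7,cv); (11,8,cv); (12,4,cv); (12,8,cv); (12,9,cv); (13,7,cv); (13,8,cv); (13,9,cv); (17,1,cv); (17,14,cv); (17,16,cv); (18,3,cv); (18,14,cv); (18,15,cv); (19,4,cv); (19,15,cv); (19,16,cv); (20,14,cv); (20,15,cv); (20,16,cv); (24,2,cv); (24,21,cv); (24,23,cv); (25,7,cv); (25,21,cv); (25,22,cv); (26,9,cv); (26,22,cv); (26,23,cv); (27,21,cv); (27,22,cv); (27,23,cv)
final:
nodes: 1:V, 2:V, 3:V, 4:V, 7:V, 8:V, 9:V, 11:T, 12:T, 13:T, 14:V, 15:V, 16:V, 17:T, 18:T, 19:T, 20:T, 21:V, 22:V, 23:V, 24:T, 25:T, 26:T, 27:T
edges: (11,3,cv); (11,7,cv); (11,8,cv); (12,4,cv); (12,8,cv); (12,9,cv); (13,7,cv); (13,8,cv); (13,9,cv); (17,1,cv); (17,14,cv); (17,16,cv); (18,3,cv); (18,14,cv); (18,15,cv); (19,4,cv); (19,15,cv); (19,16,cv); (20,14,cv); (20,15,cv); (20,16,cv); (24,2,cv); (24,21,cv); (24,23,cv); (25,7,cv); (25,21,cv); (25,22,cv); (26,9,cv); (26,22,cv); (26,23,cv); (27,21,cv); (27,22,cv); (27,23,cv)


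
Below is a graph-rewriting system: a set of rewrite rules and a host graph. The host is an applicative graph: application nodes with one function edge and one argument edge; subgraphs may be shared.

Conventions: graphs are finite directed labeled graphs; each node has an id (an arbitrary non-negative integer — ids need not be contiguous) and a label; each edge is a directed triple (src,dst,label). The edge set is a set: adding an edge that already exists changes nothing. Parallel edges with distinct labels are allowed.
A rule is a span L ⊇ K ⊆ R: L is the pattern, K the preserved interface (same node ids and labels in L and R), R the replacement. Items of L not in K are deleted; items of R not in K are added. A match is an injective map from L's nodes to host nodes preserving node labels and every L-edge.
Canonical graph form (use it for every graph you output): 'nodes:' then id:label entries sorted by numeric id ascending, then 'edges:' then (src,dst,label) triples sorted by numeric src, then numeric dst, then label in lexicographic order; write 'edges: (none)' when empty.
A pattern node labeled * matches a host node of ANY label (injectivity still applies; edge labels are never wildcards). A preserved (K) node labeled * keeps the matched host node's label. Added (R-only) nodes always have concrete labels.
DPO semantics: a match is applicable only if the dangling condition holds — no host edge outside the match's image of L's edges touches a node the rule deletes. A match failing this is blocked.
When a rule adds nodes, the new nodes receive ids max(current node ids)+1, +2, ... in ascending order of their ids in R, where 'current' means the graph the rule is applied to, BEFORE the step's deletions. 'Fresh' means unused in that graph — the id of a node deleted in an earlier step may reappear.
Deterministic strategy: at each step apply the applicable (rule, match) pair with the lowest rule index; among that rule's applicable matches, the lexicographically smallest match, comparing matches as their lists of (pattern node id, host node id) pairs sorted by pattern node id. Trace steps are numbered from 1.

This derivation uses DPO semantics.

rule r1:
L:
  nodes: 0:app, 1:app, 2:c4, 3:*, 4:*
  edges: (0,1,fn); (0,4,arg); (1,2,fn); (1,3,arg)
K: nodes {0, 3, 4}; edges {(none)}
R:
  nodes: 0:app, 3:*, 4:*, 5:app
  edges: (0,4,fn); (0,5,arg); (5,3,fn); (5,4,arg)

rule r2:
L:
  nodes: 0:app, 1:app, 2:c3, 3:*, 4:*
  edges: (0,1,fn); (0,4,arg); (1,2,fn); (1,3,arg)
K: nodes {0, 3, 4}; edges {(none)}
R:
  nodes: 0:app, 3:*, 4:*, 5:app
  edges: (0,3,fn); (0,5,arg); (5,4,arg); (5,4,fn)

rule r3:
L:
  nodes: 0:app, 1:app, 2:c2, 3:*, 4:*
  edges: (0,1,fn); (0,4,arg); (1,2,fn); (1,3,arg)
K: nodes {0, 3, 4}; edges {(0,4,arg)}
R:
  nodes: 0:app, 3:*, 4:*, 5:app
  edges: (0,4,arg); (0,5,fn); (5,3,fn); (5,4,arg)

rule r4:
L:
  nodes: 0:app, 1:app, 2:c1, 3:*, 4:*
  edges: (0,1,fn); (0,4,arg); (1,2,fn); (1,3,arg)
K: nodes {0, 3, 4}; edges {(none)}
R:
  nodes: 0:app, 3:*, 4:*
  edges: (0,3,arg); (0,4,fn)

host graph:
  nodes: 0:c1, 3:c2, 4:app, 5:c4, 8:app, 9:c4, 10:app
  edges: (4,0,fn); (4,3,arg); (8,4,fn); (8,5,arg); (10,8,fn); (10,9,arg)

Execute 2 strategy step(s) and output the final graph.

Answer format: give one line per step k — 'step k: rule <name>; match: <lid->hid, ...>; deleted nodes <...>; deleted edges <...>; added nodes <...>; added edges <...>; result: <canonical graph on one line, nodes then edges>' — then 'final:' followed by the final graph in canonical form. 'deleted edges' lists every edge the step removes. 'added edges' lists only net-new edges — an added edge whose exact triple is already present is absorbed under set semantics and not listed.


step 1: rule r4; match: 0->8, 1->4, 2->0, 3->3, 4->5; deleted nodes 0, 4; deleted edges (4,0,fn); (4,3,arg); (8,4,fn); (8,5,arg); added nodes (none); added edges (8,3,arg); (8,5,fn); result: nodes: 3:c2, 5:c4, 8:app, 9:c4, 10:app edges: (8,3,arg); (8,5,fn); (10,8,fn); (10,9,arg)
step 2: rule r1; match: 0->10, 1->8, 2->5, 3->3, 4->9; deleted nodes 5, 8; deleted edges (8,3,arg); (8,5,fn); (10,8,fn); (10,9,arg); added nodes 11; added edges (10,9,fn); (10,11,arg); (11,3,fn); (11,9,arg); result: nodes: 3:c2, 9:c4, 10:app, 11:app edges: (10,9,fn); (10,11,arg); (11,3,fn); (11,9,arg)
final:
nodes: 3:c2, 9:c4, 10:app, 11:app
edges: (10,9,fn); (10,11,arg); (11,3,fn); (11,9,arg)


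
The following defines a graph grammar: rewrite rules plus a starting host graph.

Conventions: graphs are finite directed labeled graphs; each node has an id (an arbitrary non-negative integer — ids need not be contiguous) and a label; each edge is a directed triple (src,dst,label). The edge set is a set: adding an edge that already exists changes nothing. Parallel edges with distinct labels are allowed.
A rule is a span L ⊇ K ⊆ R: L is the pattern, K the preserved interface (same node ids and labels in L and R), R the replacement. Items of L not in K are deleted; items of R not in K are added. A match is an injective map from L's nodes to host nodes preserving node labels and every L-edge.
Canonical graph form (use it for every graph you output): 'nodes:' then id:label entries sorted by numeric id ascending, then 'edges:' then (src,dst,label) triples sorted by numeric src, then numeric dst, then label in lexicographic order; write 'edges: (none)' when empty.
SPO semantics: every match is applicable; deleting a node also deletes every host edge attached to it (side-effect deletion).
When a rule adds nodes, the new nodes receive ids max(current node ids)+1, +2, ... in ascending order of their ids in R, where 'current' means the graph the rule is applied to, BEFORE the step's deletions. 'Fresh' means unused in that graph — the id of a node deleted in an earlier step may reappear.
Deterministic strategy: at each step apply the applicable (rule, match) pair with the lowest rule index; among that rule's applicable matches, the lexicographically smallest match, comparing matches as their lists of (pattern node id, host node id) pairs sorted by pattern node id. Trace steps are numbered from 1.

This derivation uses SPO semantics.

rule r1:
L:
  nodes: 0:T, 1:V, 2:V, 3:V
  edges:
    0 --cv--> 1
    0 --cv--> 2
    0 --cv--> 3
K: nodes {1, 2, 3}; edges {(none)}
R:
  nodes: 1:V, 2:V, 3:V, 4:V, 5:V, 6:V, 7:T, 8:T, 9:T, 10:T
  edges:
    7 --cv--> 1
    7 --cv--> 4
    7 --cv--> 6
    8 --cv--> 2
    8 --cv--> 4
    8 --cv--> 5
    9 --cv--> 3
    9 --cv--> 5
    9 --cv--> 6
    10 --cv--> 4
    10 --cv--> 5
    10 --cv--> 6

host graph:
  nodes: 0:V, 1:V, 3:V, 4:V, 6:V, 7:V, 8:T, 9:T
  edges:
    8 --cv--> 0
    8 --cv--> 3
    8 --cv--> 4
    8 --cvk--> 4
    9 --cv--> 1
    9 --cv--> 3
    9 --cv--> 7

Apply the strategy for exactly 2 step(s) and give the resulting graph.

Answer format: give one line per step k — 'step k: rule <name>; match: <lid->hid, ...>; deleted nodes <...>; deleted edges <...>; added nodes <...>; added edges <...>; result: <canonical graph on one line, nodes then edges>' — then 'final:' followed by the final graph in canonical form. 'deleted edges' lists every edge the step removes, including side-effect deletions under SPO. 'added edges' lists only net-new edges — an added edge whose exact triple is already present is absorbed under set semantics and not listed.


step 1: rule r1; match: 0->8, 1->0, 2->3, 3->4; deleted nodes 8; deleted edges (8,0,cv); (8,3,cv); (8,4,cv); (8,4,cvk); added nodes 10, 11, 12, 13, 14, 15, 16; added edges (13,0,cv); (13,10,cv); (13,12,cv); (14,3,cv); (14,10,cv); (14,11,cv); (15,4,cv); (15,11,cv); (15,12,cv); (16,10,cv); (16,11,cv); (16,12,cv); result: nodes: 0:V, 1:V, 3:V, 4:V, 6:V, 7:V, 9:T, 10:V, 11:V, 12:V, 13:T, 14:T, 15:T, 16:T edges: (9,1,cv); (9,3,cv); (9,7,cv); (13,0,cv); (13,10,cv); (13,12,cv); (14,3,cv); (14,10,cv); (14,11,cv); (15,4,cv); (15,11,cv); (15,12,cv); (16,10,cv); (16,11,cv); (16,12,cv)
step 2: rule r1; match: 0->9, 1->1, 2->3, 3->7; deleted nodes 9; deleted edges (9,1,cv); (9,3,cv); (9,7,cv); added nodes 17, 18, 19, 20, 21, 22, 23; added edges (20,1,cv); (20,17,cv); (20,19,cv); (21,3,cv); (21,17,cv); (21,18,cv); (22,7,cv); (22,18,cv); (22,19,cv); (23,17,cv); (23,18,cv); (23,19,cv); result: nodes: 0:V, 1:V, 3:V, 4:V, 6:V, 7:V, 10:V, 11:V, 12:V, 13:T, 14:T, 15:T, 16:T, 17:V, 18:V, 19:V, 20:T, 21:T, 22:T, 23:T edges: (13,0,cv); (13,10,cv); (13,12,cv); (14,3,cv); (14,10,cv); (14,11,cv); (15,4,cv); (15,11,cv); (15,12,cv); (16,10,cv); (16,11,cv); (16,12,cv); (20,1,cv); (20,17,cv); (20,19,cv); (21,3,cv); (21,17,cv); (21,18,cv); (22,7,cv); (22,18,cv); (22,19,cv); (23,17,cv); (23,18,cv); (23,19,cv)
final:
nodes: 0:V, 1:V, 3:V, 4:V, 6:V, 7:V, 10:V, 11:V, 12:V, 13:T, 14:T, 15:T, 16:T, 17:V, 18:V, 19:V, 20:T, 21:T, 22:T, 23:T
edges: (13,0,cv); (13,10,cv); (13,12,cv); (14,3,cv); (14,10,cv); (14,11,cv); (15,4,cv); (15,11,cv); (15,12,cv); (16,10,cv); (16,11,cv); (16,12,cv); (20,1,cv); (20,17,cv); (20,19,cv); (21,3,cv); (21,17,cv); (21,18,cv); (22,7,cv); (22,18,cv); (22,19,cv); (23,17,cv); (23,18,cv); (23,19,cv)


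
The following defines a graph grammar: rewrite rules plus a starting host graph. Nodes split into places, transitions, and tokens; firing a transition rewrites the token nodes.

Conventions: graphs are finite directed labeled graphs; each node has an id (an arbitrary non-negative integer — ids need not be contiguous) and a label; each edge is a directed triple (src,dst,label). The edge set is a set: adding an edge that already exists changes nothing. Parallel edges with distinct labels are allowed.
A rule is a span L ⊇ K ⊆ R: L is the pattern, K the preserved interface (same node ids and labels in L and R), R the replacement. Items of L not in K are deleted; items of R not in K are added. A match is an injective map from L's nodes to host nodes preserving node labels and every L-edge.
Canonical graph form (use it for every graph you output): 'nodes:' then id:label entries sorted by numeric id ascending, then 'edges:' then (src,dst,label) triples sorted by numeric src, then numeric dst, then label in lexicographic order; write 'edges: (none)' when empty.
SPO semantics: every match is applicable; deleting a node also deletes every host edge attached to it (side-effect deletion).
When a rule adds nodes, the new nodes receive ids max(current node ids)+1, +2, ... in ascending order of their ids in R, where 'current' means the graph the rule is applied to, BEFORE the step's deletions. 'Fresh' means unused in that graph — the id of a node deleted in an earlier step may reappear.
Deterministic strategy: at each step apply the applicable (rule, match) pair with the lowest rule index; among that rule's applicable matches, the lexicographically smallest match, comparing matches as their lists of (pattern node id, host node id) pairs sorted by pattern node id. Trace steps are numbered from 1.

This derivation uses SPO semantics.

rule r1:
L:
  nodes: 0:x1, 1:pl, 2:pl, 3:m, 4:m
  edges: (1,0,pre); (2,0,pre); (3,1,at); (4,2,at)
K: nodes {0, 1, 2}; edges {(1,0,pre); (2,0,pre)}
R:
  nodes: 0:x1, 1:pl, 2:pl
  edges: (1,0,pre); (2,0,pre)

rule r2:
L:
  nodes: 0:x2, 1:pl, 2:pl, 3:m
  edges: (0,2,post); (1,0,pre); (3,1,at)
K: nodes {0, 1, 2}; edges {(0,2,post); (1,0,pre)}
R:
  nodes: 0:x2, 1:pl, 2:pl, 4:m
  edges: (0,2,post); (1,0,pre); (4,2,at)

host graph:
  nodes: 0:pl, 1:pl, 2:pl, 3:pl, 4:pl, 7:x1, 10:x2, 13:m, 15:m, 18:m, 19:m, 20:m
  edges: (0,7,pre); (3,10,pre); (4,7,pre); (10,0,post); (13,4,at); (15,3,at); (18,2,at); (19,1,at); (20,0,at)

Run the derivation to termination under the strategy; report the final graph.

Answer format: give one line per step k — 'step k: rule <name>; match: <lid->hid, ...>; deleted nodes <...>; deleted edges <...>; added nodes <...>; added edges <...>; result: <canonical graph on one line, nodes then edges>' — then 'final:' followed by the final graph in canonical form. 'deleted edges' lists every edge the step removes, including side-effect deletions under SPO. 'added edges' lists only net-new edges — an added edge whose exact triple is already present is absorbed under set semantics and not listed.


step 1: rule r1; match: 0->7, 1->0, 2->4, 3->20, 4->13; deleted nodes 13, 20; deleted edges (13,4,at); (20,0,at); added nodes (none); added edges (none); result: nodes: 0:pl, 1:pl, 2:pl, 3:pl, 4:pl, 7:x1, 10:x2, 15:m, 18:m, 19:m edges: (0,7,pre); (3,10,pre); (4,7,pre); (10,0,post); (15,3,at); (18,2,at); (19,1,at)
step 2: rule r2; match: 0->10, 1->3, 2->0, 3->15; deleted nodes 15; deleted edges (15,3,at); added nodes 20; added edges (20,0,at); result: nodes: 0:pl, 1:pl, 2:pl, 3:pl, 4:pl, 7:x1, 10:x2, 18:m, 19:m, 20:m edges: (0,7,pre); (3,10,pre); (4,7,pre); (10,0,post); (18,2,at); (19,1,at); (20,0,at)
final:
nodes: 0:pl, 1:pl, 2:pl, 3:pl, 4:pl, 7:x1, 10:x2, 18:m, 19:m, 20:m
edges: (0,7,pre); (3,10,pre); (4,7,pre); (10,0,post); (18,2,at); (19,1,at); (20,0,at)


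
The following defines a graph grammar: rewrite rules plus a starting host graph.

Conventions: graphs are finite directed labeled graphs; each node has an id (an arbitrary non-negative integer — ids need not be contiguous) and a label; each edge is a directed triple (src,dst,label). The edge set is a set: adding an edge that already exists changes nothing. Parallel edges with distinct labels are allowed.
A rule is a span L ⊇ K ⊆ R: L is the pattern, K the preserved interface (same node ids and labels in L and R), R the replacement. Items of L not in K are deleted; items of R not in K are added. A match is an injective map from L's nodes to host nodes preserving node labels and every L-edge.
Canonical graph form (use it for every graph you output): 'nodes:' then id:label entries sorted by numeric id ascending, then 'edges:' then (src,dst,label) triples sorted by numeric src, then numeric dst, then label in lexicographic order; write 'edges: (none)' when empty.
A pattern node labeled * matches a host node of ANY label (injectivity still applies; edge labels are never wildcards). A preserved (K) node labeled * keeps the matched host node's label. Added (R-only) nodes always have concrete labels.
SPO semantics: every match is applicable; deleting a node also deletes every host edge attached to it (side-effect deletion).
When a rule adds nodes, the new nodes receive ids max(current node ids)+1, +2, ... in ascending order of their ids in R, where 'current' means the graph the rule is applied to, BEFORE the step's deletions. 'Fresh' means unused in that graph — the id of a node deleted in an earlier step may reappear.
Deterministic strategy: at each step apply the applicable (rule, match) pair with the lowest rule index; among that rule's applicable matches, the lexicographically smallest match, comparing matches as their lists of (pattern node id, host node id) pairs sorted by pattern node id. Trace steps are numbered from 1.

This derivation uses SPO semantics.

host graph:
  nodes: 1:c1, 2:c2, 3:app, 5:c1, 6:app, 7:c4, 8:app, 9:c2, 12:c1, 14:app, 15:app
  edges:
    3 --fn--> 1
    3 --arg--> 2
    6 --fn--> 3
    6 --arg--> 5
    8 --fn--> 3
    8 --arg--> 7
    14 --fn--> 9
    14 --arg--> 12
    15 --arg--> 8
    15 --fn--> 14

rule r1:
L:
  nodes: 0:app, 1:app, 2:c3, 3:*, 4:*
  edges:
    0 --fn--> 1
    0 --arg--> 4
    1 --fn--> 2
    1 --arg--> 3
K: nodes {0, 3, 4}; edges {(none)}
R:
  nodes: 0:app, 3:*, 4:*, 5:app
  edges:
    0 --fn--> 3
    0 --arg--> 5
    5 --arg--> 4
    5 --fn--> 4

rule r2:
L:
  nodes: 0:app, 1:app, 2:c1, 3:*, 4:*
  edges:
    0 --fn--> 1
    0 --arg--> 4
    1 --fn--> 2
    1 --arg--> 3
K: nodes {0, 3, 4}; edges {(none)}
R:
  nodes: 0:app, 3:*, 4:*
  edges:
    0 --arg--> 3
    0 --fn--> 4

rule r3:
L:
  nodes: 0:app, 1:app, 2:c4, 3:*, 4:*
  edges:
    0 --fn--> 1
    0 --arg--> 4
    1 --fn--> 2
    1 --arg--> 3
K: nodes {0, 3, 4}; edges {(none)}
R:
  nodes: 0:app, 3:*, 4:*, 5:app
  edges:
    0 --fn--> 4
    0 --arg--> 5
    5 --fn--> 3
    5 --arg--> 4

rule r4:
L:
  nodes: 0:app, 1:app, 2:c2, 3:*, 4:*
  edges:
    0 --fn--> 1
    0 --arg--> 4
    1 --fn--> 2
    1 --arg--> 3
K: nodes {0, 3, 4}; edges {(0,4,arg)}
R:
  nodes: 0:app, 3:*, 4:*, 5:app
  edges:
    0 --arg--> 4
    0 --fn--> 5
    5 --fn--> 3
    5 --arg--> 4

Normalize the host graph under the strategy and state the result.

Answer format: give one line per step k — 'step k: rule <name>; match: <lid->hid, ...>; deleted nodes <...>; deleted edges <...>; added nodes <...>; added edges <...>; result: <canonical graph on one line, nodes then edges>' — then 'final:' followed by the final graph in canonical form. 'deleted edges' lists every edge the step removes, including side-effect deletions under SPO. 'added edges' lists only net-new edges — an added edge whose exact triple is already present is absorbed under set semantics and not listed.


step 1: rule r2; match: 0->6, 1->3, 2->1, 3->2, 4->5; deleted nodes 1, 3; deleted edges (3,1,fn); (3,2,arg); (6,3,fn); (6,5,arg); (8,3,fn); added nodes (none); added edges (6,2,arg); (6,5,fn); result: nodes: 2:c2, 5:c1, 6:app, 7:c4, 8:app, 9:c2, 12:c1, 14:app, 15:app edges: (6,2,arg); (6,5,fn); (8,7,arg); (14,9,fn); (14,12,arg); (15,8,arg); (15,14,fn)
step 2: rule r4; match: 0->15, 1->14, 2->9, 3->12, 4->8; deleted nodes 9, 14; deleted edges (14,9,fn); (14,12,arg); (15,14,fn); added nodes 16; added edges (15,16,fn); (16,8,arg); (16,12,fn); result: nodes: 2:c2, 5:c1, 6:app, 7:c4, 8:app, 12:c1, 15:app, 16:app edges: (6,2,arg); (6,5,fn); (8,7,arg); (15,8,arg); (15,16,fn); (16,8,arg); (16,12,fn)
final:
nodes: 2:c2, 5:c1, 6:app, 7:c4, 8:app, 12:c1, 15:app, 16:app
edges: (6,2,arg); (6,5,fn); (8,7,arg); (15,8,arg); (15,16,fn); (16,8,arg); (16,12,fn)


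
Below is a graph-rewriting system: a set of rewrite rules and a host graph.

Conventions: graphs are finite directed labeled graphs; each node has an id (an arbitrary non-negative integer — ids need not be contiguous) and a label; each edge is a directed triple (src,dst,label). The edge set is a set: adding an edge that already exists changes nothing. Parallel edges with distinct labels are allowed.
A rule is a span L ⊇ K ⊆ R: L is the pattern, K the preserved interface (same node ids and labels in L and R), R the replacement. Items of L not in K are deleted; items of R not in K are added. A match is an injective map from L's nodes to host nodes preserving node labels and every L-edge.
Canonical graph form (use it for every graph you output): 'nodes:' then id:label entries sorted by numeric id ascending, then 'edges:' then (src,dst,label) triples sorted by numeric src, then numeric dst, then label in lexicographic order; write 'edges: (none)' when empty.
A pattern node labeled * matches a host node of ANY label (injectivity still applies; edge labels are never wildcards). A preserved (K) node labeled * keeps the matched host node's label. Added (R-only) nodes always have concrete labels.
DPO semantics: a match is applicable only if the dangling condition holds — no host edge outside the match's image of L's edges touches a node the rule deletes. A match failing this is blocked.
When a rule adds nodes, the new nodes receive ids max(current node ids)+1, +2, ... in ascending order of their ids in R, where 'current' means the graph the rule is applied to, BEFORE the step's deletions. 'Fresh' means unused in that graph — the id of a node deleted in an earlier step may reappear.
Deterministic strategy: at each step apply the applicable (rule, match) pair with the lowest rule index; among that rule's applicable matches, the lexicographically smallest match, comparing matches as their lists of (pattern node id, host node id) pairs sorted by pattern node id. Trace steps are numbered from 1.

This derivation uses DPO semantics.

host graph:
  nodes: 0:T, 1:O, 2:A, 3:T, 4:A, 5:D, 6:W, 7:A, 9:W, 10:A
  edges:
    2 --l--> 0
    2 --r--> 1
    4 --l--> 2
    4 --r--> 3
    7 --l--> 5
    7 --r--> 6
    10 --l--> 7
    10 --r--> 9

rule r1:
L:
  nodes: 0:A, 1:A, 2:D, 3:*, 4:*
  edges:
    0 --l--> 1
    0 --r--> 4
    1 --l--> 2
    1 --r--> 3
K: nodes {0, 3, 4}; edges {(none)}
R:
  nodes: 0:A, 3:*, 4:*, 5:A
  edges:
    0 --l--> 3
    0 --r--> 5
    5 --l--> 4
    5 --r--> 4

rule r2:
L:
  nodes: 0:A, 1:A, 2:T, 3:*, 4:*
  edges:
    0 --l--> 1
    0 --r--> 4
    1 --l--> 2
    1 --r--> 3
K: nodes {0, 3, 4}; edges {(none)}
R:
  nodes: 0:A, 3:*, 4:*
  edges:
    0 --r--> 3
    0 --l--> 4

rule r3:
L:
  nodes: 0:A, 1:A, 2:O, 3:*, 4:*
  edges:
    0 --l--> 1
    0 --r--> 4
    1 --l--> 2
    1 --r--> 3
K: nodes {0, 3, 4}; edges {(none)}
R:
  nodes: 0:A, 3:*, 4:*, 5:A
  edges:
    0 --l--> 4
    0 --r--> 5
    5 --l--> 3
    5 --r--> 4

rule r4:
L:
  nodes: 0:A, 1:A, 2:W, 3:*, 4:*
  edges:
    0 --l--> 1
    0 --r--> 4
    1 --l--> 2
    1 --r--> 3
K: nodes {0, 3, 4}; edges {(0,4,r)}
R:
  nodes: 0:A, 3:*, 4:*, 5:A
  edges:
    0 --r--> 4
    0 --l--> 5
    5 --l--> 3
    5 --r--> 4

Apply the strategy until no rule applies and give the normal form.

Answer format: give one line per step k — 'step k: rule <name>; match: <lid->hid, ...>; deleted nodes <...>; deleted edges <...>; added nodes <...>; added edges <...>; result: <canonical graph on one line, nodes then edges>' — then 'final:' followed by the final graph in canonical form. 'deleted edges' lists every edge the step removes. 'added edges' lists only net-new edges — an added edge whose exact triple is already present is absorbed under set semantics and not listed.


step 1: rule r1; match: 0->10, 1->7, 2->5, 3->6, 4->9; deleted nodes 5, 7; deleted edges (7,5,l); (7,6,r); (10,7,l); (10,9,r); added nodes 11; added edges (10,6,l); (10,11,r); (11,9,l); (11,9,r); result: nodes: 0:T, 1:O, 2:A, 3:T, 4:A, 6:W, 9:W, 10:A, 11:A edges: (2,0,l); (2,1,r); (4,2,l); (4,3,r); (10,6,l); (10,11,r); (11,9,l); (11,9,r)
step 2: rule r2; match: 0->4, 1->2, 2->0, 3->1, 4->3; deleted nodes 0, 2; deleted edges (2,0,l); (2,1,r); (4,2,l); (4,3,r); added nodes (none); added edges (4,1,r); (4,3,l); result: nodes: 1:O, 3:T, 4:A, 6:W, 9:W, 10:A, 11:A edges: (4,1,r); (4,3,l); (10,6,l); (10,11,r); (11,9,l); (11,9,r)
final:
nodes: 1:O, 3:T, 4:A, 6:W, 9:W, 10:A, 11:A
edges: (4,1,r); (4,3,l); (10,6,l); (10,11,r); (11,9,l); (11,9,r)


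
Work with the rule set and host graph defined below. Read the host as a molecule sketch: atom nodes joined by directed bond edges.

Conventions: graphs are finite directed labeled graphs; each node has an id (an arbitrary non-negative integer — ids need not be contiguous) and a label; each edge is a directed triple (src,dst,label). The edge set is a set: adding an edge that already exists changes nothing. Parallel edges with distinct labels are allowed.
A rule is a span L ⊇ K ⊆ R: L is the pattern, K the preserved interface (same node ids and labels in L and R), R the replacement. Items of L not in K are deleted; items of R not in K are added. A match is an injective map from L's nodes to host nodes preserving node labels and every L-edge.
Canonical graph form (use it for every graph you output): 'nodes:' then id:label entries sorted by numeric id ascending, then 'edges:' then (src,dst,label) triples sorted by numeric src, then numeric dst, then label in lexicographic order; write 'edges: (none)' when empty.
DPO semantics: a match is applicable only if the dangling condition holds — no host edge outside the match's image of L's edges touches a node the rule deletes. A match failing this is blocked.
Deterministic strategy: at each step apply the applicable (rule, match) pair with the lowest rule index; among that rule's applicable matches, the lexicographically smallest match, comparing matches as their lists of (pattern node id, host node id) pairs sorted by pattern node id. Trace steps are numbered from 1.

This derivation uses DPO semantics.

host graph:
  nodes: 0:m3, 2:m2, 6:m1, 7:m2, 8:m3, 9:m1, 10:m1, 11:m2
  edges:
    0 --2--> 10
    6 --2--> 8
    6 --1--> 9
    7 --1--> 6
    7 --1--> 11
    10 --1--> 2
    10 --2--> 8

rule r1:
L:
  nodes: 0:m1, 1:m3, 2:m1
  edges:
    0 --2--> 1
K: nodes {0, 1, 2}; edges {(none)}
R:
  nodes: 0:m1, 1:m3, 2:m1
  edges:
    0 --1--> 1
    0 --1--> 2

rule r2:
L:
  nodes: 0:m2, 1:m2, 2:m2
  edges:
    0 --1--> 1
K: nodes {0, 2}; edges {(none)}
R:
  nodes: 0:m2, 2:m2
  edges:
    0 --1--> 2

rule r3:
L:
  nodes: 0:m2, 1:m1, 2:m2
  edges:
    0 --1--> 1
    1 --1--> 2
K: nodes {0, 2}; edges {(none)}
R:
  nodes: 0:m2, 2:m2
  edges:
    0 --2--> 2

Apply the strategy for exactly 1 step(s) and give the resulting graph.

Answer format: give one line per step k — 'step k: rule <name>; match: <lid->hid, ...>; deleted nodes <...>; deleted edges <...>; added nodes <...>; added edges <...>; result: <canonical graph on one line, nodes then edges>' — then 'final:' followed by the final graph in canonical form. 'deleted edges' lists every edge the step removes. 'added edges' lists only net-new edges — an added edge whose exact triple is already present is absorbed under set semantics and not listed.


step 1: rule r1; match: 0->6, 1->8, 2->9; deleted nodes (none); deleted edges (6,8,2); added nodes (none); added edges (6,8,1); result: nodes: 0:m3, 2:m2, 6:m1, 7:m2, 8:m3, 9:m1, 10:m1, 11:m2 edges: (0,10,2); (6,8,1); (6,9,1); (7,6,1); (7,11,1); (10,2,1); (10,8,2)
final:
nodes: 0:m3, 2:m2, 6:m1, 7:m2, 8:m3, 9:m1, 10:m1, 11:m2
edges: (0,10,2); (6,8,1); (6,9,1); (7,6,1); (7,11,1); (10,2,1); (10,8,2)


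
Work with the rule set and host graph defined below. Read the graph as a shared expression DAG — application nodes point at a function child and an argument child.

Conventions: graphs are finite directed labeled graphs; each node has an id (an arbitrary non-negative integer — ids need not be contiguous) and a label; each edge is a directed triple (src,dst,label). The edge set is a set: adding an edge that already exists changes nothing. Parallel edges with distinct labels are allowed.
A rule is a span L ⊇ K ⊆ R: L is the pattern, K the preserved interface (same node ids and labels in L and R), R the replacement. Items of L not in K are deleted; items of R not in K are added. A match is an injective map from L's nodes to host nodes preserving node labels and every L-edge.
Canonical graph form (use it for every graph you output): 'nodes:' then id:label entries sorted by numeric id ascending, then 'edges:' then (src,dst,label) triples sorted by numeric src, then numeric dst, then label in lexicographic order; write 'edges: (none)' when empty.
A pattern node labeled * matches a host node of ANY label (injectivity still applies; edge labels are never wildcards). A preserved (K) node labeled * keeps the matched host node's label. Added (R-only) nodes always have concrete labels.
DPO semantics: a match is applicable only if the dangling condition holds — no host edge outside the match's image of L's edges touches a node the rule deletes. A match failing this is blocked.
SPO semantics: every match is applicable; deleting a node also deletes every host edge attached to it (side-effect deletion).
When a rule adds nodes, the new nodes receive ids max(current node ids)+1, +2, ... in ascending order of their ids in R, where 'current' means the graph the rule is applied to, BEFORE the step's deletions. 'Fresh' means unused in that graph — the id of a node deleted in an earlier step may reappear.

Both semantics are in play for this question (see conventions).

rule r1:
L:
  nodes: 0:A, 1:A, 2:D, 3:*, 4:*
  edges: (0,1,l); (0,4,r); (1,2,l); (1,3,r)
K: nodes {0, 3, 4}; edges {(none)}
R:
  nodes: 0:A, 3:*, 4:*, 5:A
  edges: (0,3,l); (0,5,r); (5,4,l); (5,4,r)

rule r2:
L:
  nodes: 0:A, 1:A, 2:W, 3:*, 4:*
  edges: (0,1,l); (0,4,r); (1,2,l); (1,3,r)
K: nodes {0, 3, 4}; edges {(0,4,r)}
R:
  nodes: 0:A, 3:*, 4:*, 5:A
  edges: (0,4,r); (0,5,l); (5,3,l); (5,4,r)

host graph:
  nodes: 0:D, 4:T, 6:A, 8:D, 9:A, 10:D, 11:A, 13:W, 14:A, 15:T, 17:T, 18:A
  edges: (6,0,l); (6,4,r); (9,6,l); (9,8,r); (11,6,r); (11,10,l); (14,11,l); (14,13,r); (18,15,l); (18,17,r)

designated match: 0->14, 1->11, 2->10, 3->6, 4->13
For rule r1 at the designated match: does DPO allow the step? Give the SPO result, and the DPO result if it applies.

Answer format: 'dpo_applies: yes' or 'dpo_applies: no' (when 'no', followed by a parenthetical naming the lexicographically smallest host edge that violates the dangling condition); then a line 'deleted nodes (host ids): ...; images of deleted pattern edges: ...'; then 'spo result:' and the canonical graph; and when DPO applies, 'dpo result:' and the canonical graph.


dpo_applies: yes
deleted nodes (host ids): 10, 11; images of deleted pattern edges: (11,6,r); (11,10,l); (14,11,l); (14,13,r)
spo result:
nodes: 0:D, 4:T, 6:A, 8:D, 9:A, 13:W, 14:A, 15:T, 17:T, 18:A, 19:A
edges: (6,0,l); (6,4,r); (9,6,l); (9,8,r); (14,6,l); (14,19,r); (18,15,l); (18,17,r); (19,13,l); (19,13,r)
dpo result:
nodes: 0:D, 4:T, 6:A, 8:D, 9:A, 13:W, 14:A, 15:T, 17:T, 18:A, 19:A
edges: (6,0,l); (6,4,r); (9,6,l); (9,8,r); (14,6,l); (14,19,r); (18,15,l); (18,17,r); (19,13,l); (19,13,r)


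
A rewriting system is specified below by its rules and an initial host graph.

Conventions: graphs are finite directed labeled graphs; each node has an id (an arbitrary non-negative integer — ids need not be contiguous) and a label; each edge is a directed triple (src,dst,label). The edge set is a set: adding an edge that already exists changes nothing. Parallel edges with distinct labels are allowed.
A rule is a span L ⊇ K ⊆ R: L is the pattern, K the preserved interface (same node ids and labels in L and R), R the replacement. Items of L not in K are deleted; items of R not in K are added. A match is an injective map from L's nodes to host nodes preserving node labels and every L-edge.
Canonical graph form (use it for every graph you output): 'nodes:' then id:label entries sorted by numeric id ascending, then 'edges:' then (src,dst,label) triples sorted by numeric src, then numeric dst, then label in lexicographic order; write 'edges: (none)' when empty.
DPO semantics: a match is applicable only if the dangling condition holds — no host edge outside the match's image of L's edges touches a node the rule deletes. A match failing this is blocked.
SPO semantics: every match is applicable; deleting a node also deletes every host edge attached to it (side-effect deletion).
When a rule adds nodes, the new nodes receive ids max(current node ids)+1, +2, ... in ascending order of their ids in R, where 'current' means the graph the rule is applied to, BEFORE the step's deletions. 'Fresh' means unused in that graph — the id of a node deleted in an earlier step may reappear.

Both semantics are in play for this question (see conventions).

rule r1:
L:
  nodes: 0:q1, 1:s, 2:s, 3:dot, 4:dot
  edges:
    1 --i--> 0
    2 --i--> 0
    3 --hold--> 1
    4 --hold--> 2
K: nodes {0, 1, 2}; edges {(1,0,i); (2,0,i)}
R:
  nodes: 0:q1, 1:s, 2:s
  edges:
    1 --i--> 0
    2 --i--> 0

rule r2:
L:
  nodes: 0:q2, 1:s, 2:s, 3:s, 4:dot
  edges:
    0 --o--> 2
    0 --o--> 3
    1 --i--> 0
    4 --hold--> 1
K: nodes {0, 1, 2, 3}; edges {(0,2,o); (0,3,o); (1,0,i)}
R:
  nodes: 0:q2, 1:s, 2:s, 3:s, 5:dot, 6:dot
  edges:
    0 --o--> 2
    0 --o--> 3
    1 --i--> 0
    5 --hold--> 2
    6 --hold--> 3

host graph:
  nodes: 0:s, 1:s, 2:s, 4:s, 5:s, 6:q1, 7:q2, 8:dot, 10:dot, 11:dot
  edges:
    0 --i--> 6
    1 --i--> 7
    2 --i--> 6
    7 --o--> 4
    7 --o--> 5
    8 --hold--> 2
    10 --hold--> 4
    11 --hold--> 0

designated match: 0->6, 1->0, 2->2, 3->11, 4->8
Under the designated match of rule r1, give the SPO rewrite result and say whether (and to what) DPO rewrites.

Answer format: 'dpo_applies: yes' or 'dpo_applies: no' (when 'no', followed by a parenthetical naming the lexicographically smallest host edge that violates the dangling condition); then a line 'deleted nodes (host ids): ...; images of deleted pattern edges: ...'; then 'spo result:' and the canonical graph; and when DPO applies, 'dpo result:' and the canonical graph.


dpo_applies: yes
deleted nodes (host ids): 8, 11; images of deleted pattern edges: (8,2,hold); (11,0,hold)
spo result:
nodes: 0:s, 1:s, 2:s, 4:s, 5:s, 6:q1, 7:q2, 10:dot
edges: (0,6,i); (1,7,i); (2,6,i); (7,4,o); (7,5,o); (10,4,hold)
dpo result:
nodes: 0:s, 1:s, 2:s, 4:s, 5:s, 6:q1, 7:q2, 10:dot
edges: (0,6,i); (1,7,i); (2,6,i); (7,4,o); (7,5,o); (10,4,hold)


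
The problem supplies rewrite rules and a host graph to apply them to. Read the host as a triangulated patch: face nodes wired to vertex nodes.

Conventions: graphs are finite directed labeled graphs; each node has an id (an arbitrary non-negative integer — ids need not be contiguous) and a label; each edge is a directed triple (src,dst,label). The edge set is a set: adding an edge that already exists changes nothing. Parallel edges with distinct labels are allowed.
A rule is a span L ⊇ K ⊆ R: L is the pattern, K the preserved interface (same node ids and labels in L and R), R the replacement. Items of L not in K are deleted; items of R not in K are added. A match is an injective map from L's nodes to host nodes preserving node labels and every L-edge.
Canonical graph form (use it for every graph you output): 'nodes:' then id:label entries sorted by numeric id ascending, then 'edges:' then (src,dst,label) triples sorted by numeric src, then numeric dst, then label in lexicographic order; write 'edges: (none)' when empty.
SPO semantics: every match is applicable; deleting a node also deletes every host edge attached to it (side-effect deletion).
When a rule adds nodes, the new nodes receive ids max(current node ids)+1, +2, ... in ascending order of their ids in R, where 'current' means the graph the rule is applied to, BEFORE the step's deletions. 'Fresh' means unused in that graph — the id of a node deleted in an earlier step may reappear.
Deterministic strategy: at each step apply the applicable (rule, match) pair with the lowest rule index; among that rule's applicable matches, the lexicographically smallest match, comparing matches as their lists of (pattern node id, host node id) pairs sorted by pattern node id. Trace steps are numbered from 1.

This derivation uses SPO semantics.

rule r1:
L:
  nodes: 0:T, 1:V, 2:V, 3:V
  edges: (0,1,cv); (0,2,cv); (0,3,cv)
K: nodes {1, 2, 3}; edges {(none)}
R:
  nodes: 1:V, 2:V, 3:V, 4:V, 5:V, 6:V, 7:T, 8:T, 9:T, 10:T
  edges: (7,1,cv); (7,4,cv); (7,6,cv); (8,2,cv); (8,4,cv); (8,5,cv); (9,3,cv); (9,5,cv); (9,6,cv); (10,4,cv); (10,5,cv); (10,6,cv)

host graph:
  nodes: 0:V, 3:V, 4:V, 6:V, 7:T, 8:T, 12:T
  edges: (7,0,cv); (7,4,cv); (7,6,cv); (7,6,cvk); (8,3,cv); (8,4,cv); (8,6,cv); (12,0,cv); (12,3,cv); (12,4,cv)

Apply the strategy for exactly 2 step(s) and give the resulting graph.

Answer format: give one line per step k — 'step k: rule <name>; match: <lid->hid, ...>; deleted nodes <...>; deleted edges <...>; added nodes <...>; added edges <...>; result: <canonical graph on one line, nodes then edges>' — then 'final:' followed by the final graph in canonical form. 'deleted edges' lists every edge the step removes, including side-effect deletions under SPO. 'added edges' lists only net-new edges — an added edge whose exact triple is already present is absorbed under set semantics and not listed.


step 1: rule r1; match: 0->7, 1->0, 2->4, 3->6; deleted nodes 7; deleted edges (7,0,cv); (7,4,cv); (7,6,cv); (7,6,cvk); added nodes 13, 14, 15, 16, 17, 18, 19; added edges (16,0,cv); (16,13,cv); (16,15,cv); (17,4,cv); (17,13,cv); (17,14,cv); (18,6,cv); (18,14,cv); (18,15,cv); (19,13,cv); (19,14,cv); (19,15,cv); result: nodes: 0:V, 3:V, 4:V, 6:V, 8:T, 12:T, 13:V, 14:V, 15:V, 16:T, 17:T, 18:T, 19:T edges: (8,3,cv); (8,4,cv); (8,6,cv); (12,0,cv); (12,3,cv); (12,4,cv); (16,0,cv); (16,13,cv); (16,15,cv); (17,4,cv); (17,13,cv); (17,14,cv); (18,6,cv); (18,14,cv); (18,15,cv); (19,13,cv); (19,14,cv); (19,15,cv)
step 2: rule r1; match: 0->8, 1->3, 2->4, 3->6; deleted nodes 8; deleted edges (8,3,cv); (8,4,cv); (8,6,cv); added nodes 20, 21, 22, 23, 24, 25, 26; added edges (23,3,cv); (23,20,cv); (23,22,cv); (24,4,cv); (24,20,cv); (24,21,cv); (25,6,cv); (25,21,cv); (25,22,cv); (26,20,cv); (26,21,cv); (26,22,cv); result: nodes: 0:V, 3:V, 4:V, 6:V, 12:T, 13:V, 14:V, 15:V, 16:T, 17:T, 18:T, 19:T, 20:V, 21:V, 22:V, 23:T, 24:T, 25:T, 26:T edges: (12,0,cv); (12,3,cv); (12,4,cv); (16,0,cv); (16,13,cv); (16,15,cv); (17,4,cv); (17,13,cv); (17,14,cv); (18,6,cv); (18,14,cv); (18,15,cv); (19,13,cv); (19,14,cv); (19,15,cv); (23,3,cv); (23,20,cv); (23,22,cv); (24,4,cv); (24,20,cv); (24,21,cv); (25,6,cv); (25,21,cv); (25,22,cv); (26,20,cv); (26,21,cv); (26,22,cv)
final:
nodes: 0:V, 3:V, 4:V, 6:V, 12:T, 13:V, 14:V, 15:V, 16:T, 17:T, 18:T, 19:T, 20:V, 21:V, 22:V, 23:T, 24:T, 25:T, 26:T
edges: (12,0,cv); (12,3,cv); (12,4,cv); (16,0,cv); (16,13,cv); (16,15,cv); (17,4,cv); (17,13,cv); (17,14,cv); (18,6,cv); (18,14,cv); (18,15,cv); (19,13,cv); (19,14,cv); (19,15,cv); (23,3,cv); (23,20,cv); (23,22,cv); (24,4,cv); (24,20,cv); (24,21,cv); (25,6,cv); (25,21,cv); (25,22,cv); (26,20,cv); (26,21,cv); (26,22,cv)
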